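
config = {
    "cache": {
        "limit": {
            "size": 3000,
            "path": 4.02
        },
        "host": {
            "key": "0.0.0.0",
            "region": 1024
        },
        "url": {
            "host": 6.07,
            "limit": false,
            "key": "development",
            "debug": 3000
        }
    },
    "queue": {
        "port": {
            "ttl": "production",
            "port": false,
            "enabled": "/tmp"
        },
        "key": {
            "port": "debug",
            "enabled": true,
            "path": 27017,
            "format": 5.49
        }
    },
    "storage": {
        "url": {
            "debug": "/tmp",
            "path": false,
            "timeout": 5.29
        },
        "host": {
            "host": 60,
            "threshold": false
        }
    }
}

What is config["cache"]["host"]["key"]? "0.0.0.0"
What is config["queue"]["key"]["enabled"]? True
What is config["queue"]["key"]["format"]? 5.49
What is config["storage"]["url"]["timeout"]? 5.29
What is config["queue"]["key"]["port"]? "debug"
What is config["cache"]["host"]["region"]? 1024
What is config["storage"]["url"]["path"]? False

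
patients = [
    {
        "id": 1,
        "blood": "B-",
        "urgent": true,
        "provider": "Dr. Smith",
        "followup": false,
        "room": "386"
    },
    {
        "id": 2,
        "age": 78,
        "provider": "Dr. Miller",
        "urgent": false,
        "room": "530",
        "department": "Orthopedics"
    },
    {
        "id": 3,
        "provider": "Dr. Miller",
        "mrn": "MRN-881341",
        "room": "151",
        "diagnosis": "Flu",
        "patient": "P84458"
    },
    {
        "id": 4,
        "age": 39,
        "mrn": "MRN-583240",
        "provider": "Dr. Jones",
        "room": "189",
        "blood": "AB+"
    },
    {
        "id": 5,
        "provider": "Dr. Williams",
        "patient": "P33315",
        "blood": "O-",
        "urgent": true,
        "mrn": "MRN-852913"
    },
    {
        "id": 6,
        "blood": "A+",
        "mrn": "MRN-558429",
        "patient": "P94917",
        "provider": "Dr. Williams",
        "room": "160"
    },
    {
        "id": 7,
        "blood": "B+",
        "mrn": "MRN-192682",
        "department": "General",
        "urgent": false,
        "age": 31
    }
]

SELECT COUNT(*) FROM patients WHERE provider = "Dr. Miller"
2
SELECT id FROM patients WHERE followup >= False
[1]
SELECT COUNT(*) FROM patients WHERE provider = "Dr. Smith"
1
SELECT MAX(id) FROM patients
7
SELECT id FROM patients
[1, 2, 3, 4, 5, 6, 7]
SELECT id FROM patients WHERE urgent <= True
[1, 2, 5, 7]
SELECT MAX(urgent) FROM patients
True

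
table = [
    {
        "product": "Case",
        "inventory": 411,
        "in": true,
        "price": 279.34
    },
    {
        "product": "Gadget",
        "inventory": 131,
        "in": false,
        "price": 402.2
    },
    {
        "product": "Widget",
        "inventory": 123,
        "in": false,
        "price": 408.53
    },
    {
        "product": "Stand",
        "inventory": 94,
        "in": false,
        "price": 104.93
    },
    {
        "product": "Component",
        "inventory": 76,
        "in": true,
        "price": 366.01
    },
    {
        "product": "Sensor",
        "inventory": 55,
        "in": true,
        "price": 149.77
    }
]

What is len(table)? 6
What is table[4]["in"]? True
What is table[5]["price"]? 149.77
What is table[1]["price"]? 402.2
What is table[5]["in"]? True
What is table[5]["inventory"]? 55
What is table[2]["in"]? False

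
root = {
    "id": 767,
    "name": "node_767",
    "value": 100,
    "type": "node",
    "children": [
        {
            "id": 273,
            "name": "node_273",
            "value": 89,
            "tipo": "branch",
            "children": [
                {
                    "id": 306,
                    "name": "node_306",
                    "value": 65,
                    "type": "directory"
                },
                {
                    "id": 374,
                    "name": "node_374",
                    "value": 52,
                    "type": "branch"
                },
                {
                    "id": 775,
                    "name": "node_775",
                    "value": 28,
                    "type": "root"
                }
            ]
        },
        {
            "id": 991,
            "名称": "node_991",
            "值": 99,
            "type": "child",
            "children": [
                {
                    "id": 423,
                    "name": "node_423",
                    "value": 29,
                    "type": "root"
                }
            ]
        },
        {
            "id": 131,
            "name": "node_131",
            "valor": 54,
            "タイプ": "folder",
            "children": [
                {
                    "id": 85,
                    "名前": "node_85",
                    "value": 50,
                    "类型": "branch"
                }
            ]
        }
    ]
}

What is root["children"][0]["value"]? 89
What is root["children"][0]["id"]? 273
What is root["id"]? 767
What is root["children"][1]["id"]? 991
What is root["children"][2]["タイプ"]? "folder"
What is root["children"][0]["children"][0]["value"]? 65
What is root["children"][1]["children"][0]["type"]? "root"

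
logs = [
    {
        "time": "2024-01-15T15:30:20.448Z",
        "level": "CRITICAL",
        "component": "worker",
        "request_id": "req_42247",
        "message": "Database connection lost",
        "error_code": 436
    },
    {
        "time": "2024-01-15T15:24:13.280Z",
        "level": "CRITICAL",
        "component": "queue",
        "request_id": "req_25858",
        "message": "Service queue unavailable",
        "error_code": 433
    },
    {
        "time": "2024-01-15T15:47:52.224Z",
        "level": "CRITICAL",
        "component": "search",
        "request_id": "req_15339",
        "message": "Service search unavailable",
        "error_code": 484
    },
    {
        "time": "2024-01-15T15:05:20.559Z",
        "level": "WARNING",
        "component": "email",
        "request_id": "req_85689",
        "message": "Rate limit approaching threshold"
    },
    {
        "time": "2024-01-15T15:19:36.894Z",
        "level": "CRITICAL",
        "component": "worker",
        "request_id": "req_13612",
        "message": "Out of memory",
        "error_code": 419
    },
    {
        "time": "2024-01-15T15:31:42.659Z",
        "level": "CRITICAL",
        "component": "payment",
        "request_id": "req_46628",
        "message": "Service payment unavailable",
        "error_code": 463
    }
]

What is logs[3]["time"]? "2024-01-15T15:05:20.559Z"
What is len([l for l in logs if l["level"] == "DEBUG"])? 0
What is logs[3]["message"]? "Rate limit approaching threshold"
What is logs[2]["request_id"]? "req_15339"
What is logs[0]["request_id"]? "req_42247"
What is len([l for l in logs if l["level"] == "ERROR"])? 0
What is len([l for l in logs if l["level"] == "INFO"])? 0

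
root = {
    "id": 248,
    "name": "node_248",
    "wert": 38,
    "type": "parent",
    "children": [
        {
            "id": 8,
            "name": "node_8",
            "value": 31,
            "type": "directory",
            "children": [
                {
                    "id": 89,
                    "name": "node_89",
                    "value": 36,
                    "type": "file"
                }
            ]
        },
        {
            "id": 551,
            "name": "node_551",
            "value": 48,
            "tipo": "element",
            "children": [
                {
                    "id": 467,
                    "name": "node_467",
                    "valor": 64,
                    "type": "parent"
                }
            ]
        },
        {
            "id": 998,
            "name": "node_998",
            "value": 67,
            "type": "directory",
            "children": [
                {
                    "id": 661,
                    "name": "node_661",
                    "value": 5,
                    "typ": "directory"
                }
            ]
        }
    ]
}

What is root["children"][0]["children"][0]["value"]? 36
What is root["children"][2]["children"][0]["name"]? "node_661"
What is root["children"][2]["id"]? 998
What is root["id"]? 248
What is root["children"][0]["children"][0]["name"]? "node_89"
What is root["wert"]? 38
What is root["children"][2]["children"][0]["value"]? 5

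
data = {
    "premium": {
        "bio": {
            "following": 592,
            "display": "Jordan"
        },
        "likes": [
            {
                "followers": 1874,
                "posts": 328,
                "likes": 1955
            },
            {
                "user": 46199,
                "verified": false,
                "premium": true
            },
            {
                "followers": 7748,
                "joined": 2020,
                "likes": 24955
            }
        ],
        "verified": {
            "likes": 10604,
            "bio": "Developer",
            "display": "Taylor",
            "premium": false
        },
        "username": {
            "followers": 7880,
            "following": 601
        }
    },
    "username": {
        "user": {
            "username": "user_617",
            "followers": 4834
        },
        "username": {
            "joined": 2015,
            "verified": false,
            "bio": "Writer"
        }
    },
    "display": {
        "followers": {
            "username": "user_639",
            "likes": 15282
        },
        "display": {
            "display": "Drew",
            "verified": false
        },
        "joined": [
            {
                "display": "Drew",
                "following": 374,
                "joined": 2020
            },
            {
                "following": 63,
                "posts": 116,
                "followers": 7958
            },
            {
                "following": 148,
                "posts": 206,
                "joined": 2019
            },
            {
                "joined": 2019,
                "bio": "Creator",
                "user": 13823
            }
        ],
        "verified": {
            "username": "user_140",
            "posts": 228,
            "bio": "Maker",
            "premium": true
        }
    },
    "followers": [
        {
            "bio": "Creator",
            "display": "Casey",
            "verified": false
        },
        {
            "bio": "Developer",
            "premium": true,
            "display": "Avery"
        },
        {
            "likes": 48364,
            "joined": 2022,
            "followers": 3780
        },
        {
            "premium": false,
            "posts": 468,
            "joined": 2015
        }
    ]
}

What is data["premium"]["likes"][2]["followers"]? 7748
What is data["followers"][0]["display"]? "Casey"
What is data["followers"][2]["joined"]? 2022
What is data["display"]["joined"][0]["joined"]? 2020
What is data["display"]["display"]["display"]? "Drew"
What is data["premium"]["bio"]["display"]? "Jordan"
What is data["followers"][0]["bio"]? "Creator"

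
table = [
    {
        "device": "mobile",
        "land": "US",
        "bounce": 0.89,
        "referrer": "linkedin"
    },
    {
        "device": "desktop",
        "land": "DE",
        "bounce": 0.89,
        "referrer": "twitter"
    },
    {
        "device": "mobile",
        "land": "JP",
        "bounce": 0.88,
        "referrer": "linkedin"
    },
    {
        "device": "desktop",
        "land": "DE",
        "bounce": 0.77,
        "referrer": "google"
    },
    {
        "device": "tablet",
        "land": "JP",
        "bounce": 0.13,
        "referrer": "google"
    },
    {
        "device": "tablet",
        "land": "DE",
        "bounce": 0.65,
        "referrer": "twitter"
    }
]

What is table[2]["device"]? "mobile"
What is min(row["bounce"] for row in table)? 0.13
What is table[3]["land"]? "DE"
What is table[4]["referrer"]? "google"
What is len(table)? 6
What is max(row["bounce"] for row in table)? 0.89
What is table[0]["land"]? "US"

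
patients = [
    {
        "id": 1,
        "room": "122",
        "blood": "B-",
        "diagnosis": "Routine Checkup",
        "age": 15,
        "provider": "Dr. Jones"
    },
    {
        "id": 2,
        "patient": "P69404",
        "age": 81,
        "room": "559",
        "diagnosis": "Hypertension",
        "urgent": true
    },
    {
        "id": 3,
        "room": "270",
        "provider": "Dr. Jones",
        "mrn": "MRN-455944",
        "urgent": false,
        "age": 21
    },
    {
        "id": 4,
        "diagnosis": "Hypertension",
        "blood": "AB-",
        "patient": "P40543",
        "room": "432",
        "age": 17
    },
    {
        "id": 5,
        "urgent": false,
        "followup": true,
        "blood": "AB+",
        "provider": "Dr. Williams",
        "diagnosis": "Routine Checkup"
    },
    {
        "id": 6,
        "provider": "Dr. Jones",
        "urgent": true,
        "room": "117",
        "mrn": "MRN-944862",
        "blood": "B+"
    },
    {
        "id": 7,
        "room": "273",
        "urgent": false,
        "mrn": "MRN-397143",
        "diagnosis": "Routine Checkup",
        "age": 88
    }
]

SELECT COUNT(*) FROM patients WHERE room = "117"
1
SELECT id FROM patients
[1, 2, 3, 4, 5, 6, 7]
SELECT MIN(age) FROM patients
15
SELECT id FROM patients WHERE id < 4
[1, 2, 3]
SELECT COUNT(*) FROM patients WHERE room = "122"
1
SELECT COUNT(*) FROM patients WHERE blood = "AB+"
1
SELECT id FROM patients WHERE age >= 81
[2, 7]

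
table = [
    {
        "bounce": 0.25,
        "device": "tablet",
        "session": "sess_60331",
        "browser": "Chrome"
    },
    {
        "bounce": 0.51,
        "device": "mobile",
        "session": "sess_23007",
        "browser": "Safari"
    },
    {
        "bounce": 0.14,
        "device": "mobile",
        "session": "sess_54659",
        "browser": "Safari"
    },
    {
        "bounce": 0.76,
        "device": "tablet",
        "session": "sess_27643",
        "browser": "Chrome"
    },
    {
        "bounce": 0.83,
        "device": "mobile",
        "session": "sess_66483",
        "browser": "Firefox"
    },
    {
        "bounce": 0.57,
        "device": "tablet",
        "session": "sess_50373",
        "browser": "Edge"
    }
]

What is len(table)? 6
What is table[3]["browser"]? "Chrome"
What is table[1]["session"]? "sess_23007"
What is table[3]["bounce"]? 0.76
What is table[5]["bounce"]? 0.57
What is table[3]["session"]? "sess_27643"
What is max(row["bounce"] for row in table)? 0.83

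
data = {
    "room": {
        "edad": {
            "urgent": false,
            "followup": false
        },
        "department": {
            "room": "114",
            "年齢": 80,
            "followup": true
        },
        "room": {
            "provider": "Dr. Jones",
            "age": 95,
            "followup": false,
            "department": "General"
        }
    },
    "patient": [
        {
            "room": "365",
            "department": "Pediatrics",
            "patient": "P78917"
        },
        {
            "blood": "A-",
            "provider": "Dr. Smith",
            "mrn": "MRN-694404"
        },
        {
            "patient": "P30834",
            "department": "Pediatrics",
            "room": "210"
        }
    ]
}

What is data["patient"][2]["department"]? "Pediatrics"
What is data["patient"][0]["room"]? "365"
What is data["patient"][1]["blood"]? "A-"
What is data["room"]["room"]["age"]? 95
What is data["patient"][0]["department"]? "Pediatrics"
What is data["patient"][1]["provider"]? "Dr. Smith"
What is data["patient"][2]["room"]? "210"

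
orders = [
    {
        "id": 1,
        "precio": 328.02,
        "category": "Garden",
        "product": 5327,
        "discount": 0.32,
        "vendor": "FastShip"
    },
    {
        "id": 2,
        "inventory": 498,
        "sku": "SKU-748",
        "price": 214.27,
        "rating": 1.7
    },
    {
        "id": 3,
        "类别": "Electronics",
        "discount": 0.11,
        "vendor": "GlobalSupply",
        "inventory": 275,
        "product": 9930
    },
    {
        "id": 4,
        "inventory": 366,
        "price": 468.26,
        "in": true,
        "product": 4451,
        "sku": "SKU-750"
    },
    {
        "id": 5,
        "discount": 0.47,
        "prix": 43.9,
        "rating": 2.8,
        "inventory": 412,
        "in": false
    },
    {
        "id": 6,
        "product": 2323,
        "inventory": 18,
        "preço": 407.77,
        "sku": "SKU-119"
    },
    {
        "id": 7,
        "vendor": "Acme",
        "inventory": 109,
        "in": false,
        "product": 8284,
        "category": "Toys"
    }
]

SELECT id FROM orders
[1, 2, 3, 4, 5, 6, 7]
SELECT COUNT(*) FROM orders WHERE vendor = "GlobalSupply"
1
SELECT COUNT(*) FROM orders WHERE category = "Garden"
1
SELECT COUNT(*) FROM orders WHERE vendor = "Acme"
1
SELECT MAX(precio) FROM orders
328.02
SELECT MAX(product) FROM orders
9930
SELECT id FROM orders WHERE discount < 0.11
[]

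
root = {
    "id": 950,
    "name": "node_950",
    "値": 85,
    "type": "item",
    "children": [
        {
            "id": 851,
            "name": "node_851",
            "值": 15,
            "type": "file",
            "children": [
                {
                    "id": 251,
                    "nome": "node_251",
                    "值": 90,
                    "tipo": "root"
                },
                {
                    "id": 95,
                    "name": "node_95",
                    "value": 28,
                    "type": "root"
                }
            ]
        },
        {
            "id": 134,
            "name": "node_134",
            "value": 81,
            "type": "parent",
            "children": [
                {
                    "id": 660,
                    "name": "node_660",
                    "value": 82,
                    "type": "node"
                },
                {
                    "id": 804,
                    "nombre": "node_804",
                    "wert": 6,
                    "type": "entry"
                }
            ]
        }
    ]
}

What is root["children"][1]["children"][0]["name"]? "node_660"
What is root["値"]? 85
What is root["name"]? "node_950"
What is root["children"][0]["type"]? "file"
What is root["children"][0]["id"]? 851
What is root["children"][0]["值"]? 15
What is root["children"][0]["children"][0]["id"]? 251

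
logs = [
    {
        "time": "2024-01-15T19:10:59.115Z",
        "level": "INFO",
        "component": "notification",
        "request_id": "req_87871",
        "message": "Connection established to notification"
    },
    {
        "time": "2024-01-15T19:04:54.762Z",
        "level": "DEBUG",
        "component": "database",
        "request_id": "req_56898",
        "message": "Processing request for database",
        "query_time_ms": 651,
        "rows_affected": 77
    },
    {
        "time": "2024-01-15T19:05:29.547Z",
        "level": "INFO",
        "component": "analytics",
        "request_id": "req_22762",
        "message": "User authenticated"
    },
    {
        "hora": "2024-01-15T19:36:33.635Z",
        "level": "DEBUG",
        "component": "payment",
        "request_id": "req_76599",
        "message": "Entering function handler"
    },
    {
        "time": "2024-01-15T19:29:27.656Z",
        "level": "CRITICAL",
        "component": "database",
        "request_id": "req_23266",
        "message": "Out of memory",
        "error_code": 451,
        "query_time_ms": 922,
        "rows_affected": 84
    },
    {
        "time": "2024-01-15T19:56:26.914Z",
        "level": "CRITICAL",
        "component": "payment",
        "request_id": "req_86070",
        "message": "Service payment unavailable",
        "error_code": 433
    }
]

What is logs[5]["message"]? "Service payment unavailable"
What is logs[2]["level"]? "INFO"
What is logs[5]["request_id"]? "req_86070"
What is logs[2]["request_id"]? "req_22762"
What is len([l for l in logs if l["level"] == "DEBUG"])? 2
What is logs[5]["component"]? "payment"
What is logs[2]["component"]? "analytics"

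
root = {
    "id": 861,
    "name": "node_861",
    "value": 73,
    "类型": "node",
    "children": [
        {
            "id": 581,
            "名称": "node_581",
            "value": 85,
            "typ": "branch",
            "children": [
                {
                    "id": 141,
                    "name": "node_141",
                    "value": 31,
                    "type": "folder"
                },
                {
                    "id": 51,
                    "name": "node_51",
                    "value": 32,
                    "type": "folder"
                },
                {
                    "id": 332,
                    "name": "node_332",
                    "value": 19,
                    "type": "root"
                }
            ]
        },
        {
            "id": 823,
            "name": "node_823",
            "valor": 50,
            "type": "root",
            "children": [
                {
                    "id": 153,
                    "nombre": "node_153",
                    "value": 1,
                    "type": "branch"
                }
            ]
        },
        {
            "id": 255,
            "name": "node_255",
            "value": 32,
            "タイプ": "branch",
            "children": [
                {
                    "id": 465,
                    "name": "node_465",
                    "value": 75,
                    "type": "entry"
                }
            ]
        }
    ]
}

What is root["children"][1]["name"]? "node_823"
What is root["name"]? "node_861"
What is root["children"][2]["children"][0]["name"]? "node_465"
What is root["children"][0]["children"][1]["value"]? 32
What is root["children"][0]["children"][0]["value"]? 31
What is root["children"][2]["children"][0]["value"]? 75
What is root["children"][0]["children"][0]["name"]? "node_141"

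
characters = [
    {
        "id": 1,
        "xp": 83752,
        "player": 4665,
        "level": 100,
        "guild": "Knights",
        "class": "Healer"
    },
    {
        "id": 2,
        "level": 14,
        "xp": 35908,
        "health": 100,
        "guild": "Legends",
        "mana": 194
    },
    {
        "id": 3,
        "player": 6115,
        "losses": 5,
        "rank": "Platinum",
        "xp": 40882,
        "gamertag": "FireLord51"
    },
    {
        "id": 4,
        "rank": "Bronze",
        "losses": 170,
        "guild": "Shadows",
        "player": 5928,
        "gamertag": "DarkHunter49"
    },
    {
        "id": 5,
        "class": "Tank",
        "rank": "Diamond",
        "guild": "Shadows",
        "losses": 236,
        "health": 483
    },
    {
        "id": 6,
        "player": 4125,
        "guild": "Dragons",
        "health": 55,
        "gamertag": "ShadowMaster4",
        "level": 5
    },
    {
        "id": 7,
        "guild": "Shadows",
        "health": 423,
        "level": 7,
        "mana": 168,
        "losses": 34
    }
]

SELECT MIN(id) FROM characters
1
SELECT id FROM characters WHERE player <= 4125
[6]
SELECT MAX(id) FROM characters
7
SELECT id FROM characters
[1, 2, 3, 4, 5, 6, 7]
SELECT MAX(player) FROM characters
6115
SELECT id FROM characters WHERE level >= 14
[1, 2]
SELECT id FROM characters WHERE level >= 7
[1, 2, 7]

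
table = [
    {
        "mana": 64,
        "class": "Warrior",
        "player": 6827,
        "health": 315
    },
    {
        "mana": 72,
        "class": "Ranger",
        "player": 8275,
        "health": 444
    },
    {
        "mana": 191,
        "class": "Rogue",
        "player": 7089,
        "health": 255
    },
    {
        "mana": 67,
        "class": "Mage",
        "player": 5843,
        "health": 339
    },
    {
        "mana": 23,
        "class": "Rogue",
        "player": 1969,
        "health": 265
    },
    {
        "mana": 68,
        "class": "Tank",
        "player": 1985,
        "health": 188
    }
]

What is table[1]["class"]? "Ranger"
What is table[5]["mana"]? 68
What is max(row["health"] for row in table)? 444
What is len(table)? 6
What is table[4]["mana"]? 23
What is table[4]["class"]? "Rogue"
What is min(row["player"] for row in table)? 1969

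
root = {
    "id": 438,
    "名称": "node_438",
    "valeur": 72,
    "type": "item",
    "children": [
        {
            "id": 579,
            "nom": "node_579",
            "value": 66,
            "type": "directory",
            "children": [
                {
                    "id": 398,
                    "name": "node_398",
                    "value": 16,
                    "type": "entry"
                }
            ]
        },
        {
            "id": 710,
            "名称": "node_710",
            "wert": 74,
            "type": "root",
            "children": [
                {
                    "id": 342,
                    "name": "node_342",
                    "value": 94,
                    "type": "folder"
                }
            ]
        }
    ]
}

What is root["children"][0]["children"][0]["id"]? 398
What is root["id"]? 438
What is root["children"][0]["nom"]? "node_579"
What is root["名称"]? "node_438"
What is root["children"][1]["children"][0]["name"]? "node_342"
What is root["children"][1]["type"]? "root"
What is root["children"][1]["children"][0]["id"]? 342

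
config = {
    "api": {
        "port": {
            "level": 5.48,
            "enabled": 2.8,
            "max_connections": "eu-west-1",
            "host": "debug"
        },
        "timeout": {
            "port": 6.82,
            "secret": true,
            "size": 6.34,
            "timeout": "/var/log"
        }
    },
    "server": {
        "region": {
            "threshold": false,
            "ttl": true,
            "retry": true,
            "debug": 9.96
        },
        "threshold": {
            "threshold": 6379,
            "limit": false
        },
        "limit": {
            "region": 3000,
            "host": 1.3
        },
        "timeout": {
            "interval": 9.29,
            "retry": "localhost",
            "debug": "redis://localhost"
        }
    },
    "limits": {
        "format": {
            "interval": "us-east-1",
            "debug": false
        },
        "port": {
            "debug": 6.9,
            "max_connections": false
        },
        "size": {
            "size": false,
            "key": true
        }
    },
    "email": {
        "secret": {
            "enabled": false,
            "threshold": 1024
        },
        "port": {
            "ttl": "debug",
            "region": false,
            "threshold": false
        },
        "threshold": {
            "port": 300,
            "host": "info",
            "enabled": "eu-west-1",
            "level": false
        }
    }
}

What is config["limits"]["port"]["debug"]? 6.9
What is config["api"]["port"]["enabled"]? 2.8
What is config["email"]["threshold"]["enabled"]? "eu-west-1"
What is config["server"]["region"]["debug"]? 9.96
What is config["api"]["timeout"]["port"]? 6.82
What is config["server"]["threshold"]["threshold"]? 6379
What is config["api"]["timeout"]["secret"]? True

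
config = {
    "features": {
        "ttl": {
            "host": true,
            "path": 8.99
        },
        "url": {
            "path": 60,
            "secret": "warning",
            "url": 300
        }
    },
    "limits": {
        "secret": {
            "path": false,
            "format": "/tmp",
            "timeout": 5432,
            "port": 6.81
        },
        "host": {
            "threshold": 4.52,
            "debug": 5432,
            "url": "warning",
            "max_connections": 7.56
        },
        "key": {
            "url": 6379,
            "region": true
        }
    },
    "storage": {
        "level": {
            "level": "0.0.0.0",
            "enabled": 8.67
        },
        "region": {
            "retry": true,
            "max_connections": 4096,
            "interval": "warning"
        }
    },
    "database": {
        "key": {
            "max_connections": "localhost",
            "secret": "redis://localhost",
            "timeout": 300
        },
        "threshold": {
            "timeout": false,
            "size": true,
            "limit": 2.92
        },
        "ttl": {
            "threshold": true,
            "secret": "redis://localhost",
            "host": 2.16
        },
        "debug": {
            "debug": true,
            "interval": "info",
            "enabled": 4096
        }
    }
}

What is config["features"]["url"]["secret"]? "warning"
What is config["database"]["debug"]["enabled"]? 4096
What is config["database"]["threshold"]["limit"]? 2.92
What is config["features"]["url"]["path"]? 60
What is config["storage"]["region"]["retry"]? True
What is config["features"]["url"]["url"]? 300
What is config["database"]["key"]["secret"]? "redis://localhost"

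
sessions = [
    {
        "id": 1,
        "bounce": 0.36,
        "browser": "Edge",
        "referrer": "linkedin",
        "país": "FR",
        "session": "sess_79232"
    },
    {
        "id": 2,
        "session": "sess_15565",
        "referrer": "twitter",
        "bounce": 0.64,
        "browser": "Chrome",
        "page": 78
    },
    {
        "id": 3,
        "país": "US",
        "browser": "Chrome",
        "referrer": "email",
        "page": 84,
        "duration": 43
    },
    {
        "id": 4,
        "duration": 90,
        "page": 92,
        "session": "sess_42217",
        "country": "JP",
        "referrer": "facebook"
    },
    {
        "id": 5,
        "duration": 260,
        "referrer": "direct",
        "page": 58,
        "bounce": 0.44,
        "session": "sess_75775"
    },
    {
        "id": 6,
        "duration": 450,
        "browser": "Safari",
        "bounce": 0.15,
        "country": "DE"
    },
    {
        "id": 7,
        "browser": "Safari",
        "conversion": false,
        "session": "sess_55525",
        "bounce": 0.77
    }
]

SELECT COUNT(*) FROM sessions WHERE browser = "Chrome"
2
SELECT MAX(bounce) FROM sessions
0.77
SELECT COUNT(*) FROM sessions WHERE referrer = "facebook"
1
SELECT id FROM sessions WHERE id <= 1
[1]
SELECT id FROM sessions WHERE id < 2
[1]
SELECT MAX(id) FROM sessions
7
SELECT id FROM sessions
[1, 2, 3, 4, 5, 6, 7]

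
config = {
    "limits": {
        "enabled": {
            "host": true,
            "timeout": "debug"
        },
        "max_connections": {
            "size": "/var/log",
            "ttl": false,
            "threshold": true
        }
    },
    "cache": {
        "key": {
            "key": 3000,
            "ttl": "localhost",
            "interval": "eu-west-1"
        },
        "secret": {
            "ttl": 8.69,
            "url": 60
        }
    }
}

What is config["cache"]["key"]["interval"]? "eu-west-1"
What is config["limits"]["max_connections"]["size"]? "/var/log"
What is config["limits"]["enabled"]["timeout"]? "debug"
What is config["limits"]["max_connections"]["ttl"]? False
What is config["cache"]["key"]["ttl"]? "localhost"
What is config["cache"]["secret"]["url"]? 60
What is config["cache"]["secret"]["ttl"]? 8.69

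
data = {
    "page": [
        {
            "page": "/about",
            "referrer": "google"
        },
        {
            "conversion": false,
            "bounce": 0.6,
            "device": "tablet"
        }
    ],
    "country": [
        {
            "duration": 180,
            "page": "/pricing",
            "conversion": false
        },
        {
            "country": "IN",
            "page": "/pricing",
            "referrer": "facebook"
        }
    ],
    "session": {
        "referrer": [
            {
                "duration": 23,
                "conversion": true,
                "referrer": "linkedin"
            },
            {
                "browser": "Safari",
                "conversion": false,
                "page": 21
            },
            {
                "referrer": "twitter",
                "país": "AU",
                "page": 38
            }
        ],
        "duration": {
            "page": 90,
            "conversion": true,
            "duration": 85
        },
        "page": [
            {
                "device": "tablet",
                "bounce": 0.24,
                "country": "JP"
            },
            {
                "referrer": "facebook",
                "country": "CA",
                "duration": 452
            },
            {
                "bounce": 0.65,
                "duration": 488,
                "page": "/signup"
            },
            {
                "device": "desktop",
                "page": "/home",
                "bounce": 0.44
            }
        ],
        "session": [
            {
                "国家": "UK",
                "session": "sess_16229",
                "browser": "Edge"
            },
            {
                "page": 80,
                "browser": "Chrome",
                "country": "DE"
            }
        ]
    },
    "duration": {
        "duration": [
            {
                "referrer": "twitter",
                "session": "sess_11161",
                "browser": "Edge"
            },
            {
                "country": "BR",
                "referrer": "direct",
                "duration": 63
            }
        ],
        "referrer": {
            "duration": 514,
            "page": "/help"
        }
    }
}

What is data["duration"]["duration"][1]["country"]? "BR"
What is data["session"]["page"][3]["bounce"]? 0.44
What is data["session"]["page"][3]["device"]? "desktop"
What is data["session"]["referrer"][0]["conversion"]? True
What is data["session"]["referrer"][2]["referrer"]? "twitter"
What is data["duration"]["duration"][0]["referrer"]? "twitter"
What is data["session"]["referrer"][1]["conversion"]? False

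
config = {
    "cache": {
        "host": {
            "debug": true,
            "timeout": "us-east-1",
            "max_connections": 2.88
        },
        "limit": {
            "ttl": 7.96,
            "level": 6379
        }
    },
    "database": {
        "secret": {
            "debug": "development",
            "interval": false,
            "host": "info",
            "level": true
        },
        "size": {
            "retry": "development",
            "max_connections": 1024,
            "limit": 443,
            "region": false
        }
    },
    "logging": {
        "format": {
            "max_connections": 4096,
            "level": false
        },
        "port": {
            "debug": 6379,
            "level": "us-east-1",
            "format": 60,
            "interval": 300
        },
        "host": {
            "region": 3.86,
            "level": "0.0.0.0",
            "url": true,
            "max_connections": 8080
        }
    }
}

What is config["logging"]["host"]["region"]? 3.86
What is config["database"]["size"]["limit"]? 443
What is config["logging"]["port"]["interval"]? 300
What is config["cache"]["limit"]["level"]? 6379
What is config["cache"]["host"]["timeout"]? "us-east-1"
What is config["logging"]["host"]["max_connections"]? 8080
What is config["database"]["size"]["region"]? False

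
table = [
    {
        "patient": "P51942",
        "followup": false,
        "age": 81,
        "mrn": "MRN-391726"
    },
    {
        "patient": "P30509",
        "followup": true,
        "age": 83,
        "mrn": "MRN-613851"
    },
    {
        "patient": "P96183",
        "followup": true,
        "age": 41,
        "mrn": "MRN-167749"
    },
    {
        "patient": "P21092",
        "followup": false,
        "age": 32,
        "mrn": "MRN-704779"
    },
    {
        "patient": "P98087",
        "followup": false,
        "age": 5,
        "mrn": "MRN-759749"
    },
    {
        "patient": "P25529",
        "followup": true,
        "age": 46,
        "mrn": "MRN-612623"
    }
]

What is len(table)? 6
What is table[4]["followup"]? False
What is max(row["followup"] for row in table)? True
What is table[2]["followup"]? True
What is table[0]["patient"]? "P51942"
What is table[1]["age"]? 83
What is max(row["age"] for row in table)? 83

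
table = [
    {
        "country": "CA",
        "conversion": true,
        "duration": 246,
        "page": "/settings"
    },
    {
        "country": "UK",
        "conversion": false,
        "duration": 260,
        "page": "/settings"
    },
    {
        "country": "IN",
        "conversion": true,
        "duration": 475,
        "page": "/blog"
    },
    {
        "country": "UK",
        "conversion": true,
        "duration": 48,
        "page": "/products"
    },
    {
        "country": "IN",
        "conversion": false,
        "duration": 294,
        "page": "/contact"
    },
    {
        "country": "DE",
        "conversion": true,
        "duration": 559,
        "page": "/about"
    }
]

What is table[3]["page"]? "/products"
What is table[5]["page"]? "/about"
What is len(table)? 6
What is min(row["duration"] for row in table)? 48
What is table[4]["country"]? "IN"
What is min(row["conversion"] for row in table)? False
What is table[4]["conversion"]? False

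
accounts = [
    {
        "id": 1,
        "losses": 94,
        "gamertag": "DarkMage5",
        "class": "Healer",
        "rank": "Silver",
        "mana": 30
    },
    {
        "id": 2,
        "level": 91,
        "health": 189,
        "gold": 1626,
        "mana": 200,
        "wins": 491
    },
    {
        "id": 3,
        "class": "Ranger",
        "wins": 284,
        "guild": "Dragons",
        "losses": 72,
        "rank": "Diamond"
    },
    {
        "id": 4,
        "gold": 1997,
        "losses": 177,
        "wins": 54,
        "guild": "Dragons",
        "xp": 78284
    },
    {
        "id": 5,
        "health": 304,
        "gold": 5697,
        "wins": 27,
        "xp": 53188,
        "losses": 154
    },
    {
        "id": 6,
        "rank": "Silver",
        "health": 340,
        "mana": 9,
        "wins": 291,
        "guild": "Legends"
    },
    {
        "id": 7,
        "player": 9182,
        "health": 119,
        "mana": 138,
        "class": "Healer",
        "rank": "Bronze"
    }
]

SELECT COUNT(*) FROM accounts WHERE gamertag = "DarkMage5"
1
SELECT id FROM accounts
[1, 2, 3, 4, 5, 6, 7]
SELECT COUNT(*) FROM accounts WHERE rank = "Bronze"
1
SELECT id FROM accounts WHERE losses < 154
[1, 3]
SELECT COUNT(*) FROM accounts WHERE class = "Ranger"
1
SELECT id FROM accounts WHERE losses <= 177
[1, 3, 4, 5]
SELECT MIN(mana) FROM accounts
9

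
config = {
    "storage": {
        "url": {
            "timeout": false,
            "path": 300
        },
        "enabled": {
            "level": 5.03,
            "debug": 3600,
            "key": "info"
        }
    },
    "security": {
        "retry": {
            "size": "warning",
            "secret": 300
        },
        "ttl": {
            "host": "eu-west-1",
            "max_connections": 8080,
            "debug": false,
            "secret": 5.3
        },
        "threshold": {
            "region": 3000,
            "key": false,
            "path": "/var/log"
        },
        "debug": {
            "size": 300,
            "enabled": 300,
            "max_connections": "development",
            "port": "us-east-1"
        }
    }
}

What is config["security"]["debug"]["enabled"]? 300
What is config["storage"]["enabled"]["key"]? "info"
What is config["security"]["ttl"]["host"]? "eu-west-1"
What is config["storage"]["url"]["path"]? 300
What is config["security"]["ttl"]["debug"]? False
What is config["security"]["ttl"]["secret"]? 5.3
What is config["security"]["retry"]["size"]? "warning"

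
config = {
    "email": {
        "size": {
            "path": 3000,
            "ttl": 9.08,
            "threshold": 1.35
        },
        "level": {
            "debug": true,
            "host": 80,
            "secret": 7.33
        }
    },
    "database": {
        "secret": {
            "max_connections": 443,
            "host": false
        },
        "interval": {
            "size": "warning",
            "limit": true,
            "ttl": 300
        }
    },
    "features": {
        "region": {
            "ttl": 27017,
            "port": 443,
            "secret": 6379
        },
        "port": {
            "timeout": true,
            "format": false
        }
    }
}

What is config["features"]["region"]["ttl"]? 27017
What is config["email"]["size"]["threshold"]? 1.35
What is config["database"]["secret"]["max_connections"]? 443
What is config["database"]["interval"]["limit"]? True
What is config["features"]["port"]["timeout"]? True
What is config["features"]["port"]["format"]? False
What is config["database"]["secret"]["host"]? False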